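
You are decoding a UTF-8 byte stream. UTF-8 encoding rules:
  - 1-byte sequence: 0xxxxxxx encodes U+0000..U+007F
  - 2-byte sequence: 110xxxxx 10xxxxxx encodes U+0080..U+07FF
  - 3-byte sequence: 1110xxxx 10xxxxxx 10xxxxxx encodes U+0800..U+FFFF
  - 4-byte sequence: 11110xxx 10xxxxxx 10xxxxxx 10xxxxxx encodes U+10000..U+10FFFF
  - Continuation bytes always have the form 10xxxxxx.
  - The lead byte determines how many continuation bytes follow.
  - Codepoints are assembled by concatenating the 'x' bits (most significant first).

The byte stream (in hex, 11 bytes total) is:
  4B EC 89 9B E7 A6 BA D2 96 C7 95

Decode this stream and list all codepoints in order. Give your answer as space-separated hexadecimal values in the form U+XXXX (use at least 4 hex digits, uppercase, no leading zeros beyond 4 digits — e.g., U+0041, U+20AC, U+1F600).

Byte[0]=4B: 1-byte ASCII. cp=U+004B
Byte[1]=EC: 3-byte lead, need 2 cont bytes. acc=0xC
Byte[2]=89: continuation. acc=(acc<<6)|0x09=0x309
Byte[3]=9B: continuation. acc=(acc<<6)|0x1B=0xC25B
Completed: cp=U+C25B (starts at byte 1)
Byte[4]=E7: 3-byte lead, need 2 cont bytes. acc=0x7
Byte[5]=A6: continuation. acc=(acc<<6)|0x26=0x1E6
Byte[6]=BA: continuation. acc=(acc<<6)|0x3A=0x79BA
Completed: cp=U+79BA (starts at byte 4)
Byte[7]=D2: 2-byte lead, need 1 cont bytes. acc=0x12
Byte[8]=96: continuation. acc=(acc<<6)|0x16=0x496
Completed: cp=U+0496 (starts at byte 7)
Byte[9]=C7: 2-byte lead, need 1 cont bytes. acc=0x7
Byte[10]=95: continuation. acc=(acc<<6)|0x15=0x1D5
Completed: cp=U+01D5 (starts at byte 9)

Answer: U+004B U+C25B U+79BA U+0496 U+01D5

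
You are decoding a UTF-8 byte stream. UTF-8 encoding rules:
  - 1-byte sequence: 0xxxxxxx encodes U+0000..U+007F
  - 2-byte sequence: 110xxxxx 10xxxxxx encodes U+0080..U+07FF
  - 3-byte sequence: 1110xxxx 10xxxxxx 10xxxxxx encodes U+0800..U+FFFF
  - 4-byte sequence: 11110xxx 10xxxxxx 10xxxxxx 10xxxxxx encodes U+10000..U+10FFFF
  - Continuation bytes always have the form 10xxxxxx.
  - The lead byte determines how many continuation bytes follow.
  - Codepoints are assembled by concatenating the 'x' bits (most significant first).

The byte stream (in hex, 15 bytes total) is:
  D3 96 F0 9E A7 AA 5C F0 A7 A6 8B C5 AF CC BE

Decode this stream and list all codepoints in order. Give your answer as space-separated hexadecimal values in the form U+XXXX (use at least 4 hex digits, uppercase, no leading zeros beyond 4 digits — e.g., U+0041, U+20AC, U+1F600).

Byte[0]=D3: 2-byte lead, need 1 cont bytes. acc=0x13
Byte[1]=96: continuation. acc=(acc<<6)|0x16=0x4D6
Completed: cp=U+04D6 (starts at byte 0)
Byte[2]=F0: 4-byte lead, need 3 cont bytes. acc=0x0
Byte[3]=9E: continuation. acc=(acc<<6)|0x1E=0x1E
Byte[4]=A7: continuation. acc=(acc<<6)|0x27=0x7A7
Byte[5]=AA: continuation. acc=(acc<<6)|0x2A=0x1E9EA
Completed: cp=U+1E9EA (starts at byte 2)
Byte[6]=5C: 1-byte ASCII. cp=U+005C
Byte[7]=F0: 4-byte lead, need 3 cont bytes. acc=0x0
Byte[8]=A7: continuation. acc=(acc<<6)|0x27=0x27
Byte[9]=A6: continuation. acc=(acc<<6)|0x26=0x9E6
Byte[10]=8B: continuation. acc=(acc<<6)|0x0B=0x2798B
Completed: cp=U+2798B (starts at byte 7)
Byte[11]=C5: 2-byte lead, need 1 cont bytes. acc=0x5
Byte[12]=AF: continuation. acc=(acc<<6)|0x2F=0x16F
Completed: cp=U+016F (starts at byte 11)
Byte[13]=CC: 2-byte lead, need 1 cont bytes. acc=0xC
Byte[14]=BE: continuation. acc=(acc<<6)|0x3E=0x33E
Completed: cp=U+033E (starts at byte 13)

Answer: U+04D6 U+1E9EA U+005C U+2798B U+016F U+033E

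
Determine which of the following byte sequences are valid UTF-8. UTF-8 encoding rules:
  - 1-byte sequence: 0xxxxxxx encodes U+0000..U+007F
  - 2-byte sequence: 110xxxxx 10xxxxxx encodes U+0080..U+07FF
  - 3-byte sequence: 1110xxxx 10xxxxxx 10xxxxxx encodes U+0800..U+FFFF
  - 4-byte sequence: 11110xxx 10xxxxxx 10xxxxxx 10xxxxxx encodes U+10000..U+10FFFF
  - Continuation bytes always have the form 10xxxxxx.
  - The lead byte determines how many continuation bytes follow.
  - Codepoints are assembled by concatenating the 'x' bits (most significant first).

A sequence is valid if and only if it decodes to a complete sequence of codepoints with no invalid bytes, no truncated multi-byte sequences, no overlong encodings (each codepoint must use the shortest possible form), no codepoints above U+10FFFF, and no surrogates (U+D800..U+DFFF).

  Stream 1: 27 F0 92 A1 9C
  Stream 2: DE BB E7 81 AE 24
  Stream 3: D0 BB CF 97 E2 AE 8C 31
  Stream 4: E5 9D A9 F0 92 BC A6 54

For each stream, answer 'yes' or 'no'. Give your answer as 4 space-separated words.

Stream 1: decodes cleanly. VALID
Stream 2: decodes cleanly. VALID
Stream 3: decodes cleanly. VALID
Stream 4: decodes cleanly. VALID

Answer: yes yes yes yes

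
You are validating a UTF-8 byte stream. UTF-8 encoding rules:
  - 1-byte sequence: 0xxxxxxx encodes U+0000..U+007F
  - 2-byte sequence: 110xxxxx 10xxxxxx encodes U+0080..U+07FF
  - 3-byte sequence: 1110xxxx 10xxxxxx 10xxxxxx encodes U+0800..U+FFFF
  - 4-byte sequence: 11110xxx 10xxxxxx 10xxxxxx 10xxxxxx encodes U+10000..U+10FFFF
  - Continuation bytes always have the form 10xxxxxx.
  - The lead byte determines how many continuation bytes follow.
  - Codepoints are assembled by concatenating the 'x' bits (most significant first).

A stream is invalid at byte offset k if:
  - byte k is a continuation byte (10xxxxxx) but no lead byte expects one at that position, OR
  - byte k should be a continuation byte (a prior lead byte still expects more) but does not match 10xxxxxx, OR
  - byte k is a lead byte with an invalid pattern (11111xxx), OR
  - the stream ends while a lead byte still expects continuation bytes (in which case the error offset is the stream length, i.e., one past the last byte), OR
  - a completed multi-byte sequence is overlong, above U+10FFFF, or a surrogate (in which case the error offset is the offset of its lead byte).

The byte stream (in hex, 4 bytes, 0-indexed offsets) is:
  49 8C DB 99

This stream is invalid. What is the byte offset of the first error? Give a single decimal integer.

Byte[0]=49: 1-byte ASCII. cp=U+0049
Byte[1]=8C: INVALID lead byte (not 0xxx/110x/1110/11110)

Answer: 1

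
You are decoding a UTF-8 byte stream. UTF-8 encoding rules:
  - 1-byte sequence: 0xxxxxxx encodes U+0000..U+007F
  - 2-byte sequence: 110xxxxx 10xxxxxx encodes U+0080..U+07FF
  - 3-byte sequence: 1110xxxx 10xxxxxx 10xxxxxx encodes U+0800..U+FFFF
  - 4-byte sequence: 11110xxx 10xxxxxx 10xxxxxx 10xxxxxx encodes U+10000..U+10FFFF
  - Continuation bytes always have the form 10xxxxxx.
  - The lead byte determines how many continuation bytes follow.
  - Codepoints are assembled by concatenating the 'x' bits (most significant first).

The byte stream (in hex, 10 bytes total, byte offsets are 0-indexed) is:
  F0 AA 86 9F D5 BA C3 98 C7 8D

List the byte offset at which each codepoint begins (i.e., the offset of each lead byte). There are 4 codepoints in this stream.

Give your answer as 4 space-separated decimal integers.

Answer: 0 4 6 8

Derivation:
Byte[0]=F0: 4-byte lead, need 3 cont bytes. acc=0x0
Byte[1]=AA: continuation. acc=(acc<<6)|0x2A=0x2A
Byte[2]=86: continuation. acc=(acc<<6)|0x06=0xA86
Byte[3]=9F: continuation. acc=(acc<<6)|0x1F=0x2A19F
Completed: cp=U+2A19F (starts at byte 0)
Byte[4]=D5: 2-byte lead, need 1 cont bytes. acc=0x15
Byte[5]=BA: continuation. acc=(acc<<6)|0x3A=0x57A
Completed: cp=U+057A (starts at byte 4)
Byte[6]=C3: 2-byte lead, need 1 cont bytes. acc=0x3
Byte[7]=98: continuation. acc=(acc<<6)|0x18=0xD8
Completed: cp=U+00D8 (starts at byte 6)
Byte[8]=C7: 2-byte lead, need 1 cont bytes. acc=0x7
Byte[9]=8D: continuation. acc=(acc<<6)|0x0D=0x1CD
Completed: cp=U+01CD (starts at byte 8)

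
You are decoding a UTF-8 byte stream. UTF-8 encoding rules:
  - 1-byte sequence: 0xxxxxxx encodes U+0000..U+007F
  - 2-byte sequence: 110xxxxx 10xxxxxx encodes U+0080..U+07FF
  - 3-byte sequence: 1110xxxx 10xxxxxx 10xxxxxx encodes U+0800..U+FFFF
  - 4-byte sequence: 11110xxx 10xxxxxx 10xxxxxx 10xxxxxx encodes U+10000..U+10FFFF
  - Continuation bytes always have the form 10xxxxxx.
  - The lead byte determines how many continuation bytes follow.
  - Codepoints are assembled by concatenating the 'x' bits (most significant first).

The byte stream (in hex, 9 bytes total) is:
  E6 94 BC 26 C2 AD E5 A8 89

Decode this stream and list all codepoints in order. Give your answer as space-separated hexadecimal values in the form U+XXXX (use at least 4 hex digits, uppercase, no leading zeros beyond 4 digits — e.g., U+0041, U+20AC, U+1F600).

Answer: U+653C U+0026 U+00AD U+5A09

Derivation:
Byte[0]=E6: 3-byte lead, need 2 cont bytes. acc=0x6
Byte[1]=94: continuation. acc=(acc<<6)|0x14=0x194
Byte[2]=BC: continuation. acc=(acc<<6)|0x3C=0x653C
Completed: cp=U+653C (starts at byte 0)
Byte[3]=26: 1-byte ASCII. cp=U+0026
Byte[4]=C2: 2-byte lead, need 1 cont bytes. acc=0x2
Byte[5]=AD: continuation. acc=(acc<<6)|0x2D=0xAD
Completed: cp=U+00AD (starts at byte 4)
Byte[6]=E5: 3-byte lead, need 2 cont bytes. acc=0x5
Byte[7]=A8: continuation. acc=(acc<<6)|0x28=0x168
Byte[8]=89: continuation. acc=(acc<<6)|0x09=0x5A09
Completed: cp=U+5A09 (starts at byte 6)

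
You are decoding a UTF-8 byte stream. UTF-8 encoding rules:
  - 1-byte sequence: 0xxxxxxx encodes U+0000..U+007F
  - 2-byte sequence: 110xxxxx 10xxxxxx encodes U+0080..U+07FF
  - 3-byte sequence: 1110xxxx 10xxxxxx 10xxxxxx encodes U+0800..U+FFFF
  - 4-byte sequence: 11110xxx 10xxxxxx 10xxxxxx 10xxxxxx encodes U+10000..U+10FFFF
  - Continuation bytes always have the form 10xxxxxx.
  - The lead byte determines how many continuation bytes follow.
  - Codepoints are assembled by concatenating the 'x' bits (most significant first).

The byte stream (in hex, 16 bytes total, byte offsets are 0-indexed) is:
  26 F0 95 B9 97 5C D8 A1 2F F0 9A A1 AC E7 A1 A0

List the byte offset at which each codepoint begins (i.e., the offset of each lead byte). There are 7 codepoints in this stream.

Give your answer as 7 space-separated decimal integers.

Answer: 0 1 5 6 8 9 13

Derivation:
Byte[0]=26: 1-byte ASCII. cp=U+0026
Byte[1]=F0: 4-byte lead, need 3 cont bytes. acc=0x0
Byte[2]=95: continuation. acc=(acc<<6)|0x15=0x15
Byte[3]=B9: continuation. acc=(acc<<6)|0x39=0x579
Byte[4]=97: continuation. acc=(acc<<6)|0x17=0x15E57
Completed: cp=U+15E57 (starts at byte 1)
Byte[5]=5C: 1-byte ASCII. cp=U+005C
Byte[6]=D8: 2-byte lead, need 1 cont bytes. acc=0x18
Byte[7]=A1: continuation. acc=(acc<<6)|0x21=0x621
Completed: cp=U+0621 (starts at byte 6)
Byte[8]=2F: 1-byte ASCII. cp=U+002F
Byte[9]=F0: 4-byte lead, need 3 cont bytes. acc=0x0
Byte[10]=9A: continuation. acc=(acc<<6)|0x1A=0x1A
Byte[11]=A1: continuation. acc=(acc<<6)|0x21=0x6A1
Byte[12]=AC: continuation. acc=(acc<<6)|0x2C=0x1A86C
Completed: cp=U+1A86C (starts at byte 9)
Byte[13]=E7: 3-byte lead, need 2 cont bytes. acc=0x7
Byte[14]=A1: continuation. acc=(acc<<6)|0x21=0x1E1
Byte[15]=A0: continuation. acc=(acc<<6)|0x20=0x7860
Completed: cp=U+7860 (starts at byte 13)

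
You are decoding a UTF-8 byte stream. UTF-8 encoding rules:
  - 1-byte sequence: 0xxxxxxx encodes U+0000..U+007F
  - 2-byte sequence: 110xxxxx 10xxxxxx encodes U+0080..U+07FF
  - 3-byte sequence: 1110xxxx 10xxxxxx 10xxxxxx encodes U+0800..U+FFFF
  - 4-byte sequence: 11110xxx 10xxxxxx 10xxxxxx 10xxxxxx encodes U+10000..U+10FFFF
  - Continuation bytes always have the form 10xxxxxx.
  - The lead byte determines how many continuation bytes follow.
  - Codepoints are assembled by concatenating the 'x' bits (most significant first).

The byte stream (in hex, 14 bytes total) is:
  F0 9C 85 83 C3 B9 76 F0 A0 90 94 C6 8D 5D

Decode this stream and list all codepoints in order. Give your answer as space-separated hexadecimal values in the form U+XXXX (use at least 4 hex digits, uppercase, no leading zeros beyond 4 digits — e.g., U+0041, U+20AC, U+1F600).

Answer: U+1C143 U+00F9 U+0076 U+20414 U+018D U+005D

Derivation:
Byte[0]=F0: 4-byte lead, need 3 cont bytes. acc=0x0
Byte[1]=9C: continuation. acc=(acc<<6)|0x1C=0x1C
Byte[2]=85: continuation. acc=(acc<<6)|0x05=0x705
Byte[3]=83: continuation. acc=(acc<<6)|0x03=0x1C143
Completed: cp=U+1C143 (starts at byte 0)
Byte[4]=C3: 2-byte lead, need 1 cont bytes. acc=0x3
Byte[5]=B9: continuation. acc=(acc<<6)|0x39=0xF9
Completed: cp=U+00F9 (starts at byte 4)
Byte[6]=76: 1-byte ASCII. cp=U+0076
Byte[7]=F0: 4-byte lead, need 3 cont bytes. acc=0x0
Byte[8]=A0: continuation. acc=(acc<<6)|0x20=0x20
Byte[9]=90: continuation. acc=(acc<<6)|0x10=0x810
Byte[10]=94: continuation. acc=(acc<<6)|0x14=0x20414
Completed: cp=U+20414 (starts at byte 7)
Byte[11]=C6: 2-byte lead, need 1 cont bytes. acc=0x6
Byte[12]=8D: continuation. acc=(acc<<6)|0x0D=0x18D
Completed: cp=U+018D (starts at byte 11)
Byte[13]=5D: 1-byte ASCII. cp=U+005D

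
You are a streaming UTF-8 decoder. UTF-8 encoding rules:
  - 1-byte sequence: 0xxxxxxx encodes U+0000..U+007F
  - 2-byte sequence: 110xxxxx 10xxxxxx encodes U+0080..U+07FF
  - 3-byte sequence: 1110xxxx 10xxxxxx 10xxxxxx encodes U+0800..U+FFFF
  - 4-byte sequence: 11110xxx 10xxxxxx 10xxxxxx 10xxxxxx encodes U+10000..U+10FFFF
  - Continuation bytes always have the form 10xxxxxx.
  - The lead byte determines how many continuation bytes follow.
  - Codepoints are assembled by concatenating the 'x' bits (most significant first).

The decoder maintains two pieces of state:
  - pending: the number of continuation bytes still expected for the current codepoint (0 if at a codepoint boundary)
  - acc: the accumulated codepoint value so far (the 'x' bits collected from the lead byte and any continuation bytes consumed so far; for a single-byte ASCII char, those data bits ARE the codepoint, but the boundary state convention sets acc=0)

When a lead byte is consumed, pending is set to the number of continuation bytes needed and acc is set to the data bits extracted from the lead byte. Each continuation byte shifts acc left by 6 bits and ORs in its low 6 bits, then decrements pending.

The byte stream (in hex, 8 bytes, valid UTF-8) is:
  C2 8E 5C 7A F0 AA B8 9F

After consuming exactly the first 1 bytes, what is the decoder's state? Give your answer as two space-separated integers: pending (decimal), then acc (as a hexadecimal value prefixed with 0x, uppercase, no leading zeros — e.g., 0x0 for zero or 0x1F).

Byte[0]=C2: 2-byte lead. pending=1, acc=0x2

Answer: 1 0x2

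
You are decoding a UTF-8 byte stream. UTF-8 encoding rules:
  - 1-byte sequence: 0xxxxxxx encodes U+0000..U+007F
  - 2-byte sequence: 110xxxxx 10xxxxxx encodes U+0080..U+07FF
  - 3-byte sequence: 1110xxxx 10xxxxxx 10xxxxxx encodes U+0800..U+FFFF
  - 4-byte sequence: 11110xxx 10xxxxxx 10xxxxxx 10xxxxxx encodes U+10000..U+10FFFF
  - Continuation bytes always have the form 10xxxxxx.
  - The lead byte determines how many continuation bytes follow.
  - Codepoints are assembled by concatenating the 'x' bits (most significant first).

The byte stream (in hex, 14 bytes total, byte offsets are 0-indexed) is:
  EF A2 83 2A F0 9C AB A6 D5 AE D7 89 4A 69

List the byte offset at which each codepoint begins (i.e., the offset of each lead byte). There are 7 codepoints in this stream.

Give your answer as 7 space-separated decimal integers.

Byte[0]=EF: 3-byte lead, need 2 cont bytes. acc=0xF
Byte[1]=A2: continuation. acc=(acc<<6)|0x22=0x3E2
Byte[2]=83: continuation. acc=(acc<<6)|0x03=0xF883
Completed: cp=U+F883 (starts at byte 0)
Byte[3]=2A: 1-byte ASCII. cp=U+002A
Byte[4]=F0: 4-byte lead, need 3 cont bytes. acc=0x0
Byte[5]=9C: continuation. acc=(acc<<6)|0x1C=0x1C
Byte[6]=AB: continuation. acc=(acc<<6)|0x2B=0x72B
Byte[7]=A6: continuation. acc=(acc<<6)|0x26=0x1CAE6
Completed: cp=U+1CAE6 (starts at byte 4)
Byte[8]=D5: 2-byte lead, need 1 cont bytes. acc=0x15
Byte[9]=AE: continuation. acc=(acc<<6)|0x2E=0x56E
Completed: cp=U+056E (starts at byte 8)
Byte[10]=D7: 2-byte lead, need 1 cont bytes. acc=0x17
Byte[11]=89: continuation. acc=(acc<<6)|0x09=0x5C9
Completed: cp=U+05C9 (starts at byte 10)
Byte[12]=4A: 1-byte ASCII. cp=U+004A
Byte[13]=69: 1-byte ASCII. cp=U+0069

Answer: 0 3 4 8 10 12 13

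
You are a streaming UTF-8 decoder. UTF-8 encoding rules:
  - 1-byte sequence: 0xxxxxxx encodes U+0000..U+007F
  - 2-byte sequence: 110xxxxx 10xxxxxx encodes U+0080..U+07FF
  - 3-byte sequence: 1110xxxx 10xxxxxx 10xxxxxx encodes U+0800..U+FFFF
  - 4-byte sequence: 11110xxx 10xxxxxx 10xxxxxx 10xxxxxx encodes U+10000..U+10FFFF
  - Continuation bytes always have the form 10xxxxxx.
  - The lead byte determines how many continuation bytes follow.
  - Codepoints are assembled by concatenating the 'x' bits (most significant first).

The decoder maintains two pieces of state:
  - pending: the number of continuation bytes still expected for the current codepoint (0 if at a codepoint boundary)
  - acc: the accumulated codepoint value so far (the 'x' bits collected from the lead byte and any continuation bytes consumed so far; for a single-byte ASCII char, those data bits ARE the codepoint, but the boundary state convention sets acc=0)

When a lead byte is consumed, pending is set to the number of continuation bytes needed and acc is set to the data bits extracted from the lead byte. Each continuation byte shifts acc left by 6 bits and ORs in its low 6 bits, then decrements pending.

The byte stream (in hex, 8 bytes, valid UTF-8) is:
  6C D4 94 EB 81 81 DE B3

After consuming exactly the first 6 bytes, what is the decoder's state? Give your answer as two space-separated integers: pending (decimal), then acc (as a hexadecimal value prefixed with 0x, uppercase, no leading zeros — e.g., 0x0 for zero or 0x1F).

Answer: 0 0xB041

Derivation:
Byte[0]=6C: 1-byte. pending=0, acc=0x0
Byte[1]=D4: 2-byte lead. pending=1, acc=0x14
Byte[2]=94: continuation. acc=(acc<<6)|0x14=0x514, pending=0
Byte[3]=EB: 3-byte lead. pending=2, acc=0xB
Byte[4]=81: continuation. acc=(acc<<6)|0x01=0x2C1, pending=1
Byte[5]=81: continuation. acc=(acc<<6)|0x01=0xB041, pending=0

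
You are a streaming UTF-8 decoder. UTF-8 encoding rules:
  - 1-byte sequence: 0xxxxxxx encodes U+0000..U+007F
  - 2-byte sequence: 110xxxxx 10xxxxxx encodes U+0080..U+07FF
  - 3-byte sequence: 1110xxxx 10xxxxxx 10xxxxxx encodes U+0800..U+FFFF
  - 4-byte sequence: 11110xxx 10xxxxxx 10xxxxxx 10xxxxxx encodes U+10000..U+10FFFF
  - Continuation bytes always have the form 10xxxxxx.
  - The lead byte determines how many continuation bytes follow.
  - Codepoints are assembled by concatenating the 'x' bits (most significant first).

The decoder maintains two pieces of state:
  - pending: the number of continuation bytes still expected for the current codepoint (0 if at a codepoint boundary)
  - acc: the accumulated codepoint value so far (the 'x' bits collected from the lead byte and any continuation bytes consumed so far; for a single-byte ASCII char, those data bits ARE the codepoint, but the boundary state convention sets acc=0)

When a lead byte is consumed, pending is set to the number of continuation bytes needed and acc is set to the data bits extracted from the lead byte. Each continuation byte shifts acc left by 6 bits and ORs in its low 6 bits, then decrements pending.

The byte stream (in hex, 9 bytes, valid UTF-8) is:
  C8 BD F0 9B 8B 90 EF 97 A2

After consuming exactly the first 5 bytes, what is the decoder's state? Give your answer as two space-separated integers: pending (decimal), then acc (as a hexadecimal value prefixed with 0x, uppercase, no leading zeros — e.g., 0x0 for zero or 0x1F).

Answer: 1 0x6CB

Derivation:
Byte[0]=C8: 2-byte lead. pending=1, acc=0x8
Byte[1]=BD: continuation. acc=(acc<<6)|0x3D=0x23D, pending=0
Byte[2]=F0: 4-byte lead. pending=3, acc=0x0
Byte[3]=9B: continuation. acc=(acc<<6)|0x1B=0x1B, pending=2
Byte[4]=8B: continuation. acc=(acc<<6)|0x0B=0x6CB, pending=1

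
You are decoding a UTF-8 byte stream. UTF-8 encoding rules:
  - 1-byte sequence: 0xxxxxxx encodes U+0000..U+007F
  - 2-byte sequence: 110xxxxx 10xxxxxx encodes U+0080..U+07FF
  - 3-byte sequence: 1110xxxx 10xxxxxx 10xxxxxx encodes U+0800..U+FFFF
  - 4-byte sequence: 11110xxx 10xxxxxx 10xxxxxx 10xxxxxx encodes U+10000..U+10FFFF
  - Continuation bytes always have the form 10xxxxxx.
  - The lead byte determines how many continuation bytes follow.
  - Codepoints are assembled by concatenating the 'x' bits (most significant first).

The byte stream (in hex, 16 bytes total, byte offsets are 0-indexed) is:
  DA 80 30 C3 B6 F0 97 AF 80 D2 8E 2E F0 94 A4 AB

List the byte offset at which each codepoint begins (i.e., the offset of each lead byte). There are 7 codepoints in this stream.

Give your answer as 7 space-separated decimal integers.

Byte[0]=DA: 2-byte lead, need 1 cont bytes. acc=0x1A
Byte[1]=80: continuation. acc=(acc<<6)|0x00=0x680
Completed: cp=U+0680 (starts at byte 0)
Byte[2]=30: 1-byte ASCII. cp=U+0030
Byte[3]=C3: 2-byte lead, need 1 cont bytes. acc=0x3
Byte[4]=B6: continuation. acc=(acc<<6)|0x36=0xF6
Completed: cp=U+00F6 (starts at byte 3)
Byte[5]=F0: 4-byte lead, need 3 cont bytes. acc=0x0
Byte[6]=97: continuation. acc=(acc<<6)|0x17=0x17
Byte[7]=AF: continuation. acc=(acc<<6)|0x2F=0x5EF
Byte[8]=80: continuation. acc=(acc<<6)|0x00=0x17BC0
Completed: cp=U+17BC0 (starts at byte 5)
Byte[9]=D2: 2-byte lead, need 1 cont bytes. acc=0x12
Byte[10]=8E: continuation. acc=(acc<<6)|0x0E=0x48E
Completed: cp=U+048E (starts at byte 9)
Byte[11]=2E: 1-byte ASCII. cp=U+002E
Byte[12]=F0: 4-byte lead, need 3 cont bytes. acc=0x0
Byte[13]=94: continuation. acc=(acc<<6)|0x14=0x14
Byte[14]=A4: continuation. acc=(acc<<6)|0x24=0x524
Byte[15]=AB: continuation. acc=(acc<<6)|0x2B=0x1492B
Completed: cp=U+1492B (starts at byte 12)

Answer: 0 2 3 5 9 11 12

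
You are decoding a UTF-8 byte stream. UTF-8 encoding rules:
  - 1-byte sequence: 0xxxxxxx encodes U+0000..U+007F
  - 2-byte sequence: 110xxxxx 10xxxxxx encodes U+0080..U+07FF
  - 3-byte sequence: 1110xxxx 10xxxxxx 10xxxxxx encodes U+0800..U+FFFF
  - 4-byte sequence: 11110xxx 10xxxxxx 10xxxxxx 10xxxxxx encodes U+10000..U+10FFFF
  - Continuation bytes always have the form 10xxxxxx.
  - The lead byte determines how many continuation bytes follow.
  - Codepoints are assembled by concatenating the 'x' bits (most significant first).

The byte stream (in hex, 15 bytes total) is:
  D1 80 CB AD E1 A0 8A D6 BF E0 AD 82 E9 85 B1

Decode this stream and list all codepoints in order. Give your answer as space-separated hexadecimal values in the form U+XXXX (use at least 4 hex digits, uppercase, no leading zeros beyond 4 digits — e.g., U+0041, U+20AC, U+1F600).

Answer: U+0440 U+02ED U+180A U+05BF U+0B42 U+9171

Derivation:
Byte[0]=D1: 2-byte lead, need 1 cont bytes. acc=0x11
Byte[1]=80: continuation. acc=(acc<<6)|0x00=0x440
Completed: cp=U+0440 (starts at byte 0)
Byte[2]=CB: 2-byte lead, need 1 cont bytes. acc=0xB
Byte[3]=AD: continuation. acc=(acc<<6)|0x2D=0x2ED
Completed: cp=U+02ED (starts at byte 2)
Byte[4]=E1: 3-byte lead, need 2 cont bytes. acc=0x1
Byte[5]=A0: continuation. acc=(acc<<6)|0x20=0x60
Byte[6]=8A: continuation. acc=(acc<<6)|0x0A=0x180A
Completed: cp=U+180A (starts at byte 4)
Byte[7]=D6: 2-byte lead, need 1 cont bytes. acc=0x16
Byte[8]=BF: continuation. acc=(acc<<6)|0x3F=0x5BF
Completed: cp=U+05BF (starts at byte 7)
Byte[9]=E0: 3-byte lead, need 2 cont bytes. acc=0x0
Byte[10]=AD: continuation. acc=(acc<<6)|0x2D=0x2D
Byte[11]=82: continuation. acc=(acc<<6)|0x02=0xB42
Completed: cp=U+0B42 (starts at byte 9)
Byte[12]=E9: 3-byte lead, need 2 cont bytes. acc=0x9
Byte[13]=85: continuation. acc=(acc<<6)|0x05=0x245
Byte[14]=B1: continuation. acc=(acc<<6)|0x31=0x9171
Completed: cp=U+9171 (starts at byte 12)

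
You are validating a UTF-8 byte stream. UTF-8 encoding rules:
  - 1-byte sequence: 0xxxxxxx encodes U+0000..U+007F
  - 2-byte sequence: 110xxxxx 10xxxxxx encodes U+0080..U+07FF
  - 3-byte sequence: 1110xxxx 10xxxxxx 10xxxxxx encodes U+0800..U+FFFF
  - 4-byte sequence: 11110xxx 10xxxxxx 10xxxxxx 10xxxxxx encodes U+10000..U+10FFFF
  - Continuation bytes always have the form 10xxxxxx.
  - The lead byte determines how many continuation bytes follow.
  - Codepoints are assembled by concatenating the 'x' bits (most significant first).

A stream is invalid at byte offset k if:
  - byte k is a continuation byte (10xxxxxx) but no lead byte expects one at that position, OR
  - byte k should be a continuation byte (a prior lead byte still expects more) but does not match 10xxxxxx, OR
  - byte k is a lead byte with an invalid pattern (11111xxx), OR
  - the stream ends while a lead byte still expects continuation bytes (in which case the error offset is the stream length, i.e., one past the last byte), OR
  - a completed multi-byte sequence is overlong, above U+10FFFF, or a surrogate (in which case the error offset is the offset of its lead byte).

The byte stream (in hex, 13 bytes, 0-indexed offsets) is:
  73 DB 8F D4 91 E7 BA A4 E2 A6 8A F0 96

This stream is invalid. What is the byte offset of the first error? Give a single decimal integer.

Answer: 13

Derivation:
Byte[0]=73: 1-byte ASCII. cp=U+0073
Byte[1]=DB: 2-byte lead, need 1 cont bytes. acc=0x1B
Byte[2]=8F: continuation. acc=(acc<<6)|0x0F=0x6CF
Completed: cp=U+06CF (starts at byte 1)
Byte[3]=D4: 2-byte lead, need 1 cont bytes. acc=0x14
Byte[4]=91: continuation. acc=(acc<<6)|0x11=0x511
Completed: cp=U+0511 (starts at byte 3)
Byte[5]=E7: 3-byte lead, need 2 cont bytes. acc=0x7
Byte[6]=BA: continuation. acc=(acc<<6)|0x3A=0x1FA
Byte[7]=A4: continuation. acc=(acc<<6)|0x24=0x7EA4
Completed: cp=U+7EA4 (starts at byte 5)
Byte[8]=E2: 3-byte lead, need 2 cont bytes. acc=0x2
Byte[9]=A6: continuation. acc=(acc<<6)|0x26=0xA6
Byte[10]=8A: continuation. acc=(acc<<6)|0x0A=0x298A
Completed: cp=U+298A (starts at byte 8)
Byte[11]=F0: 4-byte lead, need 3 cont bytes. acc=0x0
Byte[12]=96: continuation. acc=(acc<<6)|0x16=0x16
Byte[13]: stream ended, expected continuation. INVALID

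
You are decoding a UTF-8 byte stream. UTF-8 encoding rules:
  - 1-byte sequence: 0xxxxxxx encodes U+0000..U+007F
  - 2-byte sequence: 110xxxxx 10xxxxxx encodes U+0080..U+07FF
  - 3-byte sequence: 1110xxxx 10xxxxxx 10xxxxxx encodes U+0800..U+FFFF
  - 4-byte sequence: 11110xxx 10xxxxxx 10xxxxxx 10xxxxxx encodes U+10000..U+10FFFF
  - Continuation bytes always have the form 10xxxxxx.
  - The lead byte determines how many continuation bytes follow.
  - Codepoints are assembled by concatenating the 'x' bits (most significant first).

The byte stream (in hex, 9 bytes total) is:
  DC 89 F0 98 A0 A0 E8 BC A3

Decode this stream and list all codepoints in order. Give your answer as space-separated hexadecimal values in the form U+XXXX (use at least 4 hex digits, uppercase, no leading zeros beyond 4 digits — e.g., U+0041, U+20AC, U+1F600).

Byte[0]=DC: 2-byte lead, need 1 cont bytes. acc=0x1C
Byte[1]=89: continuation. acc=(acc<<6)|0x09=0x709
Completed: cp=U+0709 (starts at byte 0)
Byte[2]=F0: 4-byte lead, need 3 cont bytes. acc=0x0
Byte[3]=98: continuation. acc=(acc<<6)|0x18=0x18
Byte[4]=A0: continuation. acc=(acc<<6)|0x20=0x620
Byte[5]=A0: continuation. acc=(acc<<6)|0x20=0x18820
Completed: cp=U+18820 (starts at byte 2)
Byte[6]=E8: 3-byte lead, need 2 cont bytes. acc=0x8
Byte[7]=BC: continuation. acc=(acc<<6)|0x3C=0x23C
Byte[8]=A3: continuation. acc=(acc<<6)|0x23=0x8F23
Completed: cp=U+8F23 (starts at byte 6)

Answer: U+0709 U+18820 U+8F23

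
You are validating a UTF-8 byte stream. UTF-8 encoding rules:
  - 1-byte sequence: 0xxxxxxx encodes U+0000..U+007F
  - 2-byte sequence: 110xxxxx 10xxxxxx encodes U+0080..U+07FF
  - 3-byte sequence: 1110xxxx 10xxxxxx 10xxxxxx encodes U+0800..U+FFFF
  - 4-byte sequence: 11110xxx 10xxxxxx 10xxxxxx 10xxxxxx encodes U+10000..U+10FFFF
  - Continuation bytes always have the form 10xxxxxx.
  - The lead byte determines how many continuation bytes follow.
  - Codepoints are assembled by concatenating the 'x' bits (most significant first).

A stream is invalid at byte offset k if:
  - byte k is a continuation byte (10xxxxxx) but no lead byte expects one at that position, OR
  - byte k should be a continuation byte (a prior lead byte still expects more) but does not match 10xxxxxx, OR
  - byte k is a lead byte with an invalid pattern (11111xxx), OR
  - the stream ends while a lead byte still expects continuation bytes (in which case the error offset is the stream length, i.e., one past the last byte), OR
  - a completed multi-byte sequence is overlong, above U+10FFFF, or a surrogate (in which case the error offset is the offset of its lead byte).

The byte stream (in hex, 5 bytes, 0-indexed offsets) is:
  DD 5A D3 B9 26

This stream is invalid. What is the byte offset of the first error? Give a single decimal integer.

Answer: 1

Derivation:
Byte[0]=DD: 2-byte lead, need 1 cont bytes. acc=0x1D
Byte[1]=5A: expected 10xxxxxx continuation. INVALID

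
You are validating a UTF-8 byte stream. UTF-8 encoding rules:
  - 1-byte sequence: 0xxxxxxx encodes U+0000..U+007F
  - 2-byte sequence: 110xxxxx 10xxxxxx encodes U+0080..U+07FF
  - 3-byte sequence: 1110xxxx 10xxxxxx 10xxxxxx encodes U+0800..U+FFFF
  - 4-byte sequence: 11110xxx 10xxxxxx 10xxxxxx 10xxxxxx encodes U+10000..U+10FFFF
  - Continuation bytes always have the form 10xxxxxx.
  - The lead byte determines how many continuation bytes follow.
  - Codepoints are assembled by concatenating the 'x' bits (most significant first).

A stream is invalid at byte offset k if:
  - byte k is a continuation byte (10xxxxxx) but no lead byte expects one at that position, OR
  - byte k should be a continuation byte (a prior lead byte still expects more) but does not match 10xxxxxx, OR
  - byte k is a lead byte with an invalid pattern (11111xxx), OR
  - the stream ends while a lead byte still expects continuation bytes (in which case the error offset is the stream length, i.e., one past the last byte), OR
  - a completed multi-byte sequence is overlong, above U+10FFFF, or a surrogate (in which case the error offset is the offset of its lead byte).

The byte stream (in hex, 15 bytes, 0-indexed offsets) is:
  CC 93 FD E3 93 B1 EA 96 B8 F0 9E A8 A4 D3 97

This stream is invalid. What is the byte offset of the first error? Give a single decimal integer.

Byte[0]=CC: 2-byte lead, need 1 cont bytes. acc=0xC
Byte[1]=93: continuation. acc=(acc<<6)|0x13=0x313
Completed: cp=U+0313 (starts at byte 0)
Byte[2]=FD: INVALID lead byte (not 0xxx/110x/1110/11110)

Answer: 2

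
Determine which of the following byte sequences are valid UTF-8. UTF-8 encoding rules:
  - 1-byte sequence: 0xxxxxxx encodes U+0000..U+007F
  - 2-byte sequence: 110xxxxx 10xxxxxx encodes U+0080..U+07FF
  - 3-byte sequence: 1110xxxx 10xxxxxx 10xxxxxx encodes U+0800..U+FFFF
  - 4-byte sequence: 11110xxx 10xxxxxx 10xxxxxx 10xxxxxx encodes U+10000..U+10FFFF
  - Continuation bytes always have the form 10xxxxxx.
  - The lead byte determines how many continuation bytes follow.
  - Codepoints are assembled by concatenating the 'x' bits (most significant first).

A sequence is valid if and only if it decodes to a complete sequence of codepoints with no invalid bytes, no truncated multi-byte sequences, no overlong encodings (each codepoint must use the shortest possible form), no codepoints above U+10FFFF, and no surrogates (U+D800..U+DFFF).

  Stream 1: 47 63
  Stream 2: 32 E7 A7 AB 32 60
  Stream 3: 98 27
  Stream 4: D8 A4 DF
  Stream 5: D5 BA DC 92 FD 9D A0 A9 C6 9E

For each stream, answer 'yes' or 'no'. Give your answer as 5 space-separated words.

Answer: yes yes no no no

Derivation:
Stream 1: decodes cleanly. VALID
Stream 2: decodes cleanly. VALID
Stream 3: error at byte offset 0. INVALID
Stream 4: error at byte offset 3. INVALID
Stream 5: error at byte offset 4. INVALID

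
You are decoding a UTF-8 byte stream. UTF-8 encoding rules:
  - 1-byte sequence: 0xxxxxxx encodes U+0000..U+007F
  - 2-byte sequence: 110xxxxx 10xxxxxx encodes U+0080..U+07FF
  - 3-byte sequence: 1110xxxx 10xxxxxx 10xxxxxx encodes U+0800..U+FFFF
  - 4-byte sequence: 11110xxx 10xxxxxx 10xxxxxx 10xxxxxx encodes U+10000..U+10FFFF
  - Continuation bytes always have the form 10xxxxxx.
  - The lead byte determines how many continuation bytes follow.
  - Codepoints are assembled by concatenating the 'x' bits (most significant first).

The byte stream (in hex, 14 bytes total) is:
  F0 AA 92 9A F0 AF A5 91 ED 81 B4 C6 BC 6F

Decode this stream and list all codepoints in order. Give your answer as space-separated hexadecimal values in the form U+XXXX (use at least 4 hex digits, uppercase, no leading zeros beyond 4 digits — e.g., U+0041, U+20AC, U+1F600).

Byte[0]=F0: 4-byte lead, need 3 cont bytes. acc=0x0
Byte[1]=AA: continuation. acc=(acc<<6)|0x2A=0x2A
Byte[2]=92: continuation. acc=(acc<<6)|0x12=0xA92
Byte[3]=9A: continuation. acc=(acc<<6)|0x1A=0x2A49A
Completed: cp=U+2A49A (starts at byte 0)
Byte[4]=F0: 4-byte lead, need 3 cont bytes. acc=0x0
Byte[5]=AF: continuation. acc=(acc<<6)|0x2F=0x2F
Byte[6]=A5: continuation. acc=(acc<<6)|0x25=0xBE5
Byte[7]=91: continuation. acc=(acc<<6)|0x11=0x2F951
Completed: cp=U+2F951 (starts at byte 4)
Byte[8]=ED: 3-byte lead, need 2 cont bytes. acc=0xD
Byte[9]=81: continuation. acc=(acc<<6)|0x01=0x341
Byte[10]=B4: continuation. acc=(acc<<6)|0x34=0xD074
Completed: cp=U+D074 (starts at byte 8)
Byte[11]=C6: 2-byte lead, need 1 cont bytes. acc=0x6
Byte[12]=BC: continuation. acc=(acc<<6)|0x3C=0x1BC
Completed: cp=U+01BC (starts at byte 11)
Byte[13]=6F: 1-byte ASCII. cp=U+006F

Answer: U+2A49A U+2F951 U+D074 U+01BC U+006F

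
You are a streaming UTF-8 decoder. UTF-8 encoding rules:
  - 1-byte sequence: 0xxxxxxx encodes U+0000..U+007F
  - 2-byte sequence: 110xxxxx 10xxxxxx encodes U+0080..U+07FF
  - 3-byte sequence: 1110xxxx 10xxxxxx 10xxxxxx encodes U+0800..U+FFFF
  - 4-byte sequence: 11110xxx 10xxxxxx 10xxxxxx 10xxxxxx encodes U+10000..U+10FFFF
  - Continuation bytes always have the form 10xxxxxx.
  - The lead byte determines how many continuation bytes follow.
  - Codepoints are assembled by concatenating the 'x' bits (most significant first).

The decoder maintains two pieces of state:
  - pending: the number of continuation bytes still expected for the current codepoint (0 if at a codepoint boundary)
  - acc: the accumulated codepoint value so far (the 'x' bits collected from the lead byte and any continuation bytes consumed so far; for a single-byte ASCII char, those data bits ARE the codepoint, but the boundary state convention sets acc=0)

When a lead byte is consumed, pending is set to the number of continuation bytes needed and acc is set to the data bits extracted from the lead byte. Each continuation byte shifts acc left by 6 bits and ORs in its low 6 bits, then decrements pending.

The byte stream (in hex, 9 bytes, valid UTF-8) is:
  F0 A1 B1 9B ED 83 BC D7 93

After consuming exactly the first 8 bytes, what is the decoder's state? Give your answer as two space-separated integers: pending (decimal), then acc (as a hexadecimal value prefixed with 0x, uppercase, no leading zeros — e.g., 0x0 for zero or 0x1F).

Answer: 1 0x17

Derivation:
Byte[0]=F0: 4-byte lead. pending=3, acc=0x0
Byte[1]=A1: continuation. acc=(acc<<6)|0x21=0x21, pending=2
Byte[2]=B1: continuation. acc=(acc<<6)|0x31=0x871, pending=1
Byte[3]=9B: continuation. acc=(acc<<6)|0x1B=0x21C5B, pending=0
Byte[4]=ED: 3-byte lead. pending=2, acc=0xD
Byte[5]=83: continuation. acc=(acc<<6)|0x03=0x343, pending=1
Byte[6]=BC: continuation. acc=(acc<<6)|0x3C=0xD0FC, pending=0
Byte[7]=D7: 2-byte lead. pending=1, acc=0x17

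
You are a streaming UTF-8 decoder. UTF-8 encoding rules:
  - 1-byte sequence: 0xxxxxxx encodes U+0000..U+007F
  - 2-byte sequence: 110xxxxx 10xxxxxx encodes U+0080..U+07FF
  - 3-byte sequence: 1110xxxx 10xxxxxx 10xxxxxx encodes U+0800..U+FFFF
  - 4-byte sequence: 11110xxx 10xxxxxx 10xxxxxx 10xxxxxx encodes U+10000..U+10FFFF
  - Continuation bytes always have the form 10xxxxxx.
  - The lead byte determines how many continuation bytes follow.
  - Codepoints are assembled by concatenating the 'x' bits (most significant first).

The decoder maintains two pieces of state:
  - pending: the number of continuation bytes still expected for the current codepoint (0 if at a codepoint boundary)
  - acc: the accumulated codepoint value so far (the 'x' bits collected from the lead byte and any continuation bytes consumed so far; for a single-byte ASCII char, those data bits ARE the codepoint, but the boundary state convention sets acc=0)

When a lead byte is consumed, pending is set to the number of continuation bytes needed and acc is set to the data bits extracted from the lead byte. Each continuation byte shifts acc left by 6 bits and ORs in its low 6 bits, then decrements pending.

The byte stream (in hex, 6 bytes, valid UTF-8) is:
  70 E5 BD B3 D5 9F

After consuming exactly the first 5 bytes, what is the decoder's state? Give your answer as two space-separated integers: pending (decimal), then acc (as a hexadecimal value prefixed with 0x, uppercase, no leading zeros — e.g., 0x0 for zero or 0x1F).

Byte[0]=70: 1-byte. pending=0, acc=0x0
Byte[1]=E5: 3-byte lead. pending=2, acc=0x5
Byte[2]=BD: continuation. acc=(acc<<6)|0x3D=0x17D, pending=1
Byte[3]=B3: continuation. acc=(acc<<6)|0x33=0x5F73, pending=0
Byte[4]=D5: 2-byte lead. pending=1, acc=0x15

Answer: 1 0x15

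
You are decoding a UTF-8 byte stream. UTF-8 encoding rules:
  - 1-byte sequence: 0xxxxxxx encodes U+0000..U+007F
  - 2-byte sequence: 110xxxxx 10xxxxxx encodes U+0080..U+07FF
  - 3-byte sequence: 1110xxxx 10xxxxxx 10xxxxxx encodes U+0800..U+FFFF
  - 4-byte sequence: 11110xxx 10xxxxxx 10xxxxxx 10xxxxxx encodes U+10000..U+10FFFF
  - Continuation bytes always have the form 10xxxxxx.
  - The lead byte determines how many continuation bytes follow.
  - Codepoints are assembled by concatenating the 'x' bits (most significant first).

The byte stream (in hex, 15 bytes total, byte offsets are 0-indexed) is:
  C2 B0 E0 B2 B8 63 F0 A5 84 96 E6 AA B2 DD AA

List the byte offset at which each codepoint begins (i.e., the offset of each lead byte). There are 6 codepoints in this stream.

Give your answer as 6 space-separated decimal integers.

Byte[0]=C2: 2-byte lead, need 1 cont bytes. acc=0x2
Byte[1]=B0: continuation. acc=(acc<<6)|0x30=0xB0
Completed: cp=U+00B0 (starts at byte 0)
Byte[2]=E0: 3-byte lead, need 2 cont bytes. acc=0x0
Byte[3]=B2: continuation. acc=(acc<<6)|0x32=0x32
Byte[4]=B8: continuation. acc=(acc<<6)|0x38=0xCB8
Completed: cp=U+0CB8 (starts at byte 2)
Byte[5]=63: 1-byte ASCII. cp=U+0063
Byte[6]=F0: 4-byte lead, need 3 cont bytes. acc=0x0
Byte[7]=A5: continuation. acc=(acc<<6)|0x25=0x25
Byte[8]=84: continuation. acc=(acc<<6)|0x04=0x944
Byte[9]=96: continuation. acc=(acc<<6)|0x16=0x25116
Completed: cp=U+25116 (starts at byte 6)
Byte[10]=E6: 3-byte lead, need 2 cont bytes. acc=0x6
Byte[11]=AA: continuation. acc=(acc<<6)|0x2A=0x1AA
Byte[12]=B2: continuation. acc=(acc<<6)|0x32=0x6AB2
Completed: cp=U+6AB2 (starts at byte 10)
Byte[13]=DD: 2-byte lead, need 1 cont bytes. acc=0x1D
Byte[14]=AA: continuation. acc=(acc<<6)|0x2A=0x76A
Completed: cp=U+076A (starts at byte 13)

Answer: 0 2 5 6 10 13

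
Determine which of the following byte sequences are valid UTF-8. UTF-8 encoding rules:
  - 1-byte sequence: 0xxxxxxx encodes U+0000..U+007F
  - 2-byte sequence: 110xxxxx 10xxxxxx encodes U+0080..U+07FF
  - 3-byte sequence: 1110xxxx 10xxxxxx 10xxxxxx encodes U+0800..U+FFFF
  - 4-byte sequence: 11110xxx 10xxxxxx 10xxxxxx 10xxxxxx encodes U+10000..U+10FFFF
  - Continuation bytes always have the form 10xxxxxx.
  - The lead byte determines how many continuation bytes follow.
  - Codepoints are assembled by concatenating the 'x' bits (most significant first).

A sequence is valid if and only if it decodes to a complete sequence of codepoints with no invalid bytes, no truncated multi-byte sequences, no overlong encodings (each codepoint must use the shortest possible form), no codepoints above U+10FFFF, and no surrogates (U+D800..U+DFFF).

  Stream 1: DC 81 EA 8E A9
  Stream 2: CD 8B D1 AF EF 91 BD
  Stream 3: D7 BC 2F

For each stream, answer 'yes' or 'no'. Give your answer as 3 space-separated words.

Stream 1: decodes cleanly. VALID
Stream 2: decodes cleanly. VALID
Stream 3: decodes cleanly. VALID

Answer: yes yes yes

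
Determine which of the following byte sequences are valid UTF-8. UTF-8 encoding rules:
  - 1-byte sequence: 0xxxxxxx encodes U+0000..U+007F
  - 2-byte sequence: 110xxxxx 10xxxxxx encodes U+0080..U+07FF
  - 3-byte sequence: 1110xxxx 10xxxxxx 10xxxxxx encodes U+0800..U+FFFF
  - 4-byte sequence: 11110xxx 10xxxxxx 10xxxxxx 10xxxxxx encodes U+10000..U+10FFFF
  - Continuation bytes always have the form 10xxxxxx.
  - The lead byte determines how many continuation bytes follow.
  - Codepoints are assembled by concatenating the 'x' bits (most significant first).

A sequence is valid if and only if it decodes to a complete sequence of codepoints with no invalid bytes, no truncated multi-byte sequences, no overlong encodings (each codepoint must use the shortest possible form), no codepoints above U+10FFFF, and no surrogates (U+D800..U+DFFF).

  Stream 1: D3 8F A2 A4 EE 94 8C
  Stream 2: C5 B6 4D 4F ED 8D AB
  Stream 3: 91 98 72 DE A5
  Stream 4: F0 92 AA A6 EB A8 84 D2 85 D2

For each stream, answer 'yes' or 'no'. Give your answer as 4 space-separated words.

Answer: no yes no no

Derivation:
Stream 1: error at byte offset 2. INVALID
Stream 2: decodes cleanly. VALID
Stream 3: error at byte offset 0. INVALID
Stream 4: error at byte offset 10. INVALID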